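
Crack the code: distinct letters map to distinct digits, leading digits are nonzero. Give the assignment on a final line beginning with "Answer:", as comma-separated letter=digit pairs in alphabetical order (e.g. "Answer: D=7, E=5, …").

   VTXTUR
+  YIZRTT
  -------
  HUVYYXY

Step 1. [H] H is the leading digit of a 7-digit sum of two 6-digit numbers; the final carry is exactly 1, so H=1.
Step 2. [col 1: R + T ≡ Y (mod 10)] no forcing yet in column 1 (carry-in 0); T=5 is free and consistent — try it. So T=5.
Step 3. [col 1: R + T ≡ Y (mod 10)] column 1 (R + T ≡ Y (mod 10), carry-in 0) doesn't pin R yet; pick R=2 and continue ⇒ R=2.
Step 4. [col 1: R + T ≡ Y (mod 10)] column 1 reads R+T+carry(0)=Y with R=2, T=5; with digits 1,2,5 already taken and all letters distinct, the only value for Y is 7 ⇒ Y=7.
Step 5. [col 2: U + T ≡ X (mod 10)] several values work for X in column 2 (U + T ≡ X (mod 10), carry-in 0); try X=8, so X=8.
Step 6. [col 2: U + T ≡ X (mod 10)] from column 2 (T=5, X=8, carry-in 0, digits 1,2,5,7,8 already taken and all letters distinct): U must equal 3, so U=3.
Step 7. [col 4: X + Z ≡ Y (mod 10)] in column 4 we have X+Z≡Y with carry-in 0; given X=8, Y=7 and digits 1,2,3,5,7,8 already taken and all letters distinct, that pins Z to 9, so Z=9.
Step 8. [col 5: T + I ≡ V (mod 10)] no forcing yet in column 5 (carry-in 1); I=0 is free and consistent — try it ⇒ I=0.
Step 9. [col 5: T + I ≡ V (mod 10)] in column 5 we have T+I≡V with carry-in 1; given T=5, I=0 and digits 0,1,2,3,5,7,8,9 already taken and all letters distinct, that pins V to 6 ⇒ V=6.

Answer: H=1, I=0, R=2, T=5, U=3, V=6, X=8, Y=7, Z=9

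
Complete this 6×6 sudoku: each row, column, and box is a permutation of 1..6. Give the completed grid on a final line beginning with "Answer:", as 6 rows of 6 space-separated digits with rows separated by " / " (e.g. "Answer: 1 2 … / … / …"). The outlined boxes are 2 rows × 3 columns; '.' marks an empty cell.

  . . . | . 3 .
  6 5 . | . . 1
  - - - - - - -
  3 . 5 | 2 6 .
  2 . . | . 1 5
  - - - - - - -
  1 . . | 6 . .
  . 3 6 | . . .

Step 1. [r1c1∈{4}] nothing but 4 survives at r1c1, so r1c1=4.
Step 2. [r3c6∈{4}] r3c6 is down to just 4 ⇒ r3c6=4.
Step 3. [r6c6∈{2}] nothing but 2 survives at r6c6, so r6c6=2.
Step 4. [r5c5∈{4,5}] row 5 places 5 nowhere but r5c5 ⇒ r5c5=5.
Step 5. [r1c3∈{1,2}] col 3 places 1 nowhere but r1c3 ⇒ r1c3=1.
Step 6. [r2c5∈{2,4}] across col 5, 2 lands solely at r2c5. So r2c5=2.
Step 7. [r5c3∈{2,4}] across col 3, 2 lands solely at r5c3. So r5c3=2.
Step 8. [r4c3∈{4}] only 4 remains possible at r4c3 ⇒ r4c3=4.
Step 9. [r6c5∈{4}] only 4 remains possible at r6c5, so r6c5=4.
Step 10. [r2c3∈{3}] nothing but 3 survives at r2c3. So r2c3=3.
Step 11. [r6c4∈{1}] r6c4 has the single candidate 1. So r6c4=1.
Step 12. [r4c4∈{3}] r4c4 is down to just 3 ⇒ r4c4=3.
Step 13. [r1c4∈{5}] nothing but 5 survives at r1c4, so r1c4=5.
Step 14. [r4c2∈{6}] r4c2 is down to just 6 ⇒ r4c2=6.
Step 15. [r3c2∈{1}] r3c2 has the single candidate 1, so r3c2=1.
Step 16. [r5c6∈{3}] r5c6's peers cover all but 3, so r5c6=3.
Step 17. [r6c1∈{5}] r6c1's peers cover all but 5 ⇒ r6c1=5.
Step 18. [r2c4∈{4}] r2c4 has the single candidate 4. So r2c4=4.
Step 19. [r1c6∈{6}] only 6 remains possible at r1c6. So r1c6=6.
Step 20. [r5c2∈{4}] only 4 remains possible at r5c2, so r5c2=4.
Step 21. [r1c2∈{2}] only 2 remains possible at r1c2 ⇒ r1c2=2.

Answer: 4 2 1 5 3 6 / 6 5 3 4 2 1 / 3 1 5 2 6 4 / 2 6 4 3 1 5 / 1 4 2 6 5 3 / 5 3 6 1 4 2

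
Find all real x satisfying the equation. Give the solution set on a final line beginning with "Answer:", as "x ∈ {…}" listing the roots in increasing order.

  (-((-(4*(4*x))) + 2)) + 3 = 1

Step 1. [(-((-(4*(4*x))) + 2)) + 3 = 1] subtract 3: x sits inside (… + 3) ⇒ sub: -((-(4*(4*x))) + 2) = -2.
Step 2. [-((-(4*(4*x))) + 2) = -2] flip signs both sides. So neg: (-(4*(4*x))) + 2 = 2.
Step 3. [(-(4*(4*x))) + 2 = 2] +2 is outermost — subtract 2 both sides, so sub: -(4*(4*x)) = 0.
Step 4. [-(4*(4*x)) = 0] flip signs both sides, so neg: 4*(4*x) = 0.
Step 5. [4*(4*x) = 0] leading coefficient 4: divide by 4 ⇒ div: 4*x = 0.
Step 6. [4*x = 0] 4 out front; divide by 4. So div: x = 0.

Answer: x ∈ {0}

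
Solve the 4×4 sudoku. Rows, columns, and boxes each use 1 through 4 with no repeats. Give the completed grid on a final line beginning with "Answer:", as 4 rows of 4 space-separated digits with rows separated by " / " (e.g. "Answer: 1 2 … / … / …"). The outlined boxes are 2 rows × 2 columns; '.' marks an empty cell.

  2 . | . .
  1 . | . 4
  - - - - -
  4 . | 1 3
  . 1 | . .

Step 1. [r2c3∈{2,3}] row 2 places 2 nowhere but r2c3, so r2c3=2.
Step 2. [r1c2∈{3,4}] r1c2 is the only open cell in row 1 admitting 4 ⇒ r1c2=4.
Step 3. [r4c1∈{3}] r4c1 has the single candidate 3. So r4c1=3.
Step 4. [r4c4∈{2}] r4c4's peers cover all but 2. So r4c4=2.
Step 5. [r2c2∈{3}] only 3 remains possible at r2c2. So r2c2=3.
Step 6. [r3c2∈{2}] r3c2 is down to just 2 ⇒ r3c2=2.
Step 7. [r1c4∈{1}] r1c4's peers cover all but 1 ⇒ r1c4=1.
Step 8. [r4c3∈{4}] r4c3's peers cover all but 4 ⇒ r4c3=4.
Step 9. [r1c3∈{3}] r1c3 has the single candidate 3. So r1c3=3.

Answer: 2 4 3 1 / 1 3 2 4 / 4 2 1 3 / 3 1 4 2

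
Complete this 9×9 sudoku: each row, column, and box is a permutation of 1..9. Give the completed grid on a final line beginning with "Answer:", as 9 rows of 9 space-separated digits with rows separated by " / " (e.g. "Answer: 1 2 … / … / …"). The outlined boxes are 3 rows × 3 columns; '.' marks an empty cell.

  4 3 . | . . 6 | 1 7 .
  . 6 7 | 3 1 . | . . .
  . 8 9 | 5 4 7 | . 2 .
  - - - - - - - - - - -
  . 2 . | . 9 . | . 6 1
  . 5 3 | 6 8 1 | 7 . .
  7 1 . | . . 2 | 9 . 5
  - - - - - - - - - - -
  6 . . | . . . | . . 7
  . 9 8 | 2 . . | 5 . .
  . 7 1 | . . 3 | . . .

Step 1. [r5c8∈{4}] r5c8 is down to just 4, so r5c8=4.
Step 2. [r8c6∈{4}] r8c6 has the single candidate 4, so r8c6=4.
Step 3. [r6c8∈{3,8}] row 6 places 8 nowhere but r6c8, so r6c8=8.
Step 4. [r9c8∈{9}] r9c8 is down to just 9 ⇒ r9c8=9.
Step 5. [r9c4∈{8}] r9c4's peers cover all but 8. So r9c4=8.
Step 6. [r7c7∈{2,3,4,8}] row 7 places 8 nowhere but r7c7 ⇒ r7c7=8.
Step 7. [r9c7∈{2,4,6}] across col 7, 2 lands solely at r9c7, so r9c7=2.
Step 8. [r9c1∈{5}] nothing but 5 survives at r9c1. So r9c1=5.
Step 9. [r1c4∈{9}] r1c4 has the single candidate 9, so r1c4=9.
Step 10. [r4c3∈{4}] r4c3 has the single candidate 4, so r4c3=4.
Step 11. [r7c8∈{1,3}] in row 7, 3 fits only at r7c8, so r7c8=3.
Step 12. [r8c9∈{6}] r8c9 has the single candidate 6, so r8c9=6.
Step 13. [r2c9∈{4,8,9}] row 2 places 9 nowhere but r2c9 ⇒ r2c9=9.
Step 14. [r3c9∈{3}] nothing but 3 survives at r3c9, so r3c9=3.
Step 15. [r1c3∈{2,5}] in row 1, 5 fits only at r1c3 ⇒ r1c3=5.
Step 16. [r7c6∈{5,9}] row 7 places 9 nowhere but r7c6, so r7c6=9.
Step 17. [r8c8∈{1}] r8c8 has the single candidate 1 ⇒ r8c8=1.
Step 18. [r1c5∈{2}] only 2 remains possible at r1c5 ⇒ r1c5=2.
Step 19. [r9c5∈{6}] r9c5's peers cover all but 6 ⇒ r9c5=6.
Step 20. [r1c9∈{8}] r1c9 has the single candidate 8, so r1c9=8.
Step 21. [r5c1∈{9}] r5c1 is down to just 9, so r5c1=9.
Step 22. [r8c5∈{7}] r8c5 has the single candidate 7 ⇒ r8c5=7.
Step 23. [r7c2∈{4}] only 4 remains possible at r7c2. So r7c2=4.
Step 24. [r5c9∈{2}] nothing but 2 survives at r5c9. So r5c9=2.
Step 25. [r2c7∈{4}] nothing but 4 survives at r2c7 ⇒ r2c7=4.
Step 26. [r6c3∈{6}] nothing but 6 survives at r6c3. So r6c3=6.
Step 27. [r8c1∈{3}] r8c1 has the single candidate 3, so r8c1=3.
Step 28. [r6c4∈{4}] nothing but 4 survives at r6c4 ⇒ r6c4=4.
Step 29. [r2c1∈{2}] only 2 remains possible at r2c1. So r2c1=2.
Step 30. [r3c7∈{6}] r3c7 has the single candidate 6, so r3c7=6.
Step 31. [r9c9∈{4}] only 4 remains possible at r9c9 ⇒ r9c9=4.
Step 32. [r4c6∈{5}] r4c6 has the single candidate 5, so r4c6=5.
Step 33. [r4c4∈{7}] r4c4 is down to just 7. So r4c4=7.
Step 34. [r4c1∈{8}] nothing but 8 survives at r4c1 ⇒ r4c1=8.
Step 35. [r3c1∈{1}] only 1 remains possible at r3c1, so r3c1=1.
Step 36. [r6c5∈{3}] r6c5's peers cover all but 3. So r6c5=3.
Step 37. [r2c8∈{5}] r2c8's peers cover all but 5, so r2c8=5.
Step 38. [r7c5∈{5}] r7c5 has the single candidate 5 ⇒ r7c5=5.
Step 39. [r2c6∈{8}] nothing but 8 survives at r2c6, so r2c6=8.
Step 40. [r7c3∈{2}] r7c3 is down to just 2. So r7c3=2.
Step 41. [r4c7∈{3}] r4c7 has the single candidate 3, so r4c7=3.
Step 42. [r7c4∈{1}] nothing but 1 survives at r7c4 ⇒ r7c4=1.

Answer: 4 3 5 9 2 6 1 7 8 / 2 6 7 3 1 8 4 5 9 / 1 8 9 5 4 7 6 2 3 / 8 2 4 7 9 5 3 6 1 / 9 5 3 6 8 1 7 4 2 / 7 1 6 4 3 2 9 8 5 / 6 4 2 1 5 9 8 3 7 / 3 9 8 2 7 4 5 1 6 / 5 7 1 8 6 3 2 9 4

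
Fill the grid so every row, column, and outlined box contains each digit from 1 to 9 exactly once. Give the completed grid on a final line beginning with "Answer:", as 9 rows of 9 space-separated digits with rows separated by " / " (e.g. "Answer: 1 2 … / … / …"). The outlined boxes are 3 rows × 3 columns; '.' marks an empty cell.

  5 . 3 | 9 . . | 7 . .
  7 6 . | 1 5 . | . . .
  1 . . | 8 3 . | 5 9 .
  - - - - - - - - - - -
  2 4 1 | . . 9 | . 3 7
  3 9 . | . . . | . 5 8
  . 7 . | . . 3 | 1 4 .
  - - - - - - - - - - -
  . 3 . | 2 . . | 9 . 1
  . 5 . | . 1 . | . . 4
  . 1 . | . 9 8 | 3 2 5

Step 1. [r5c3∈{6}] r5c3's peers cover all but 6 ⇒ r5c3=6.
Step 2. [r3c6∈{2,4,6,7}] in row 3, 7 fits only at r3c6, so r3c6=7.
Step 3. [r8c6∈{6}] r8c6 has the single candidate 6, so r8c6=6.
Step 4. [r1c5∈{2,4,6}] r1c5 is the only open cell in box 2 admitting 6 ⇒ r1c5=6.
Step 5. [r1c9∈{2}] nothing but 2 survives at r1c9, so r1c9=2.
Step 6. [r2c8∈{8}] r2c8 has the single candidate 8 ⇒ r2c8=8.
Step 7. [r8c3∈{2,7,8,9}] across row 8, 2 lands solely at r8c3, so r8c3=2.
Step 8. [r6c1∈{8}] r6c1 is down to just 8 ⇒ r6c1=8.
Step 9. [r3c3∈{4}] nothing but 4 survives at r3c3, so r3c3=4.
Step 10. [r1c6∈{4}] nothing but 4 survives at r1c6, so r1c6=4.
Step 11. [r8c8∈{7}] only 7 remains possible at r8c8, so r8c8=7.
Step 12. [r9c3∈{7}] r9c3 is down to just 7. So r9c3=7.
Step 13. [r9c4∈{4}] nothing but 4 survives at r9c4 ⇒ r9c4=4.
Step 14. [r4c4∈{5,6}] r4c4 is the only open cell in row 4 admitting 5 ⇒ r4c4=5.
Step 15. [r5c5∈{2,4,7}] across row 5, 4 lands solely at r5c5, so r5c5=4.
Step 16. [r6c9∈{6,9}] row 6 places 9 nowhere but r6c9, so r6c9=9.
Step 17. [r7c1∈{4,6}] row 7 places 4 nowhere but r7c1, so r7c1=4.
Step 18. [r6c5∈{2}] only 2 remains possible at r6c5 ⇒ r6c5=2.
Step 19. [r7c3∈{8}] only 8 remains possible at r7c3. So r7c3=8.
Step 20. [r7c5∈{7}] r7c5's peers cover all but 7, so r7c5=7.
Step 21. [r6c4∈{6}] only 6 remains possible at r6c4 ⇒ r6c4=6.
Step 22. [r6c3∈{5}] r6c3's peers cover all but 5. So r6c3=5.
Step 23. [r4c7∈{6}] r4c7 is down to just 6 ⇒ r4c7=6.
Step 24. [r5c7∈{2}] only 2 remains possible at r5c7, so r5c7=2.
Step 25. [r1c2∈{8}] r1c2 is down to just 8, so r1c2=8.
Step 26. [r5c6∈{1}] r5c6 has the single candidate 1. So r5c6=1.
Step 27. [r1c8∈{1}] r1c8's peers cover all but 1, so r1c8=1.
Step 28. [r5c4∈{7}] only 7 remains possible at r5c4 ⇒ r5c4=7.
Step 29. [r2c9∈{3}] r2c9 is down to just 3. So r2c9=3.
Step 30. [r4c5∈{8}] r4c5 has the single candidate 8 ⇒ r4c5=8.
Step 31. [r9c1∈{6}] only 6 remains possible at r9c1. So r9c1=6.
Step 32. [r2c6∈{2}] only 2 remains possible at r2c6. So r2c6=2.
Step 33. [r7c8∈{6}] nothing but 6 survives at r7c8, so r7c8=6.
Step 34. [r7c6∈{5}] r7c6's peers cover all but 5, so r7c6=5.
Step 35. [r3c9∈{6}] only 6 remains possible at r3c9, so r3c9=6.
Step 36. [r8c1∈{9}] only 9 remains possible at r8c1, so r8c1=9.
Step 37. [r8c7∈{8}] nothing but 8 survives at r8c7, so r8c7=8.
Step 38. [r8c4∈{3}] r8c4 is down to just 3, so r8c4=3.
Step 39. [r3c2∈{2}] nothing but 2 survives at r3c2 ⇒ r3c2=2.
Step 40. [r2c3∈{9}] nothing but 9 survives at r2c3, so r2c3=9.
Step 41. [r2c7∈{4}] only 4 remains possible at r2c7. So r2c7=4.

Answer: 5 8 3 9 6 4 7 1 2 / 7 6 9 1 5 2 4 8 3 / 1 2 4 8 3 7 5 9 6 / 2 4 1 5 8 9 6 3 7 / 3 9 6 7 4 1 2 5 8 / 8 7 5 6 2 3 1 4 9 / 4 3 8 2 7 5 9 6 1 / 9 5 2 3 1 6 8 7 4 / 6 1 7 4 9 8 3 2 5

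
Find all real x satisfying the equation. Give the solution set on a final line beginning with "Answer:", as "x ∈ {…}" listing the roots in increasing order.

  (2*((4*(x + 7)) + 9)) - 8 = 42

Step 1. [(2*((4*(x + 7)) + 9)) - 8 = 42] peel the -8: add 8 from each side, so sub: 2*((4*(x + 7)) + 9) = 50.
Step 2. [2*((4*(x + 7)) + 9) = 50] leading coefficient 2: divide by 2. So div: (4*(x + 7)) + 9 = 25.
Step 3. [(4*(x + 7)) + 9 = 25] the outer +9 inverts by subtracting 9. So sub: 4*(x + 7) = 16.
Step 4. [4*(x + 7) = 16] 4 out front; divide by 4. So div: x + 7 = 4.
Step 5. [x + 7 = 4] peel the +7: subtract 7 from each side. So sub: x = -3.

Answer: x ∈ {-3}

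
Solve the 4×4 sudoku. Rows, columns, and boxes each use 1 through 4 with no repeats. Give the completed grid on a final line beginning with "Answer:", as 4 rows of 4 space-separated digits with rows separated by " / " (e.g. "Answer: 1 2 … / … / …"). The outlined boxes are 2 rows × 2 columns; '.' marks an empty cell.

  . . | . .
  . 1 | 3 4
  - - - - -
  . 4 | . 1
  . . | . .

Step 1. [r3c3∈{2}] r3c3 is down to just 2, so r3c3=2.
Step 2. [r2c1∈{2}] nothing but 2 survives at r2c1 ⇒ r2c1=2.
Step 3. [r3c1∈{3}] r3c1 is down to just 3 ⇒ r3c1=3.
Step 4. [r4c1∈{1}] r4c1's peers cover all but 1 ⇒ r4c1=1.
Step 5. [r1c1∈{4}] nothing but 4 survives at r1c1 ⇒ r1c1=4.
Step 6. [r4c3∈{4}] r4c3 is down to just 4. So r4c3=4.
Step 7. [r1c2∈{3}] nothing but 3 survives at r1c2, so r1c2=3.
Step 8. [r1c4∈{2}] nothing but 2 survives at r1c4, so r1c4=2.
Step 9. [r1c3∈{1}] only 1 remains possible at r1c3 ⇒ r1c3=1.
Step 10. [r4c4∈{3}] only 3 remains possible at r4c4, so r4c4=3.
Step 11. [r4c2∈{2}] nothing but 2 survives at r4c2. So r4c2=2.

Answer: 4 3 1 2 / 2 1 3 4 / 3 4 2 1 / 1 2 4 3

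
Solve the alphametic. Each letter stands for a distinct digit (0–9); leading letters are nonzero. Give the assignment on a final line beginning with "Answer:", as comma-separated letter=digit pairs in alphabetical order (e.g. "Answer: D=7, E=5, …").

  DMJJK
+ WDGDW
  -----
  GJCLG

Step 1. [col 1: K + W ≡ G (mod 10)] column 1 (K + W ≡ G (mod 10), carry-in 0) doesn't pin K yet; pick K=5 and continue. So K=5.
Step 2. [col 1: K + W ≡ G (mod 10)] column 1 (K + W ≡ G (mod 10), carry-in 0) doesn't pin W yet; pick W=3 and continue. So W=3.
Step 3. [col 1: K + W ≡ G (mod 10)] in column 1 we have K+W≡G with carry-in 0; given K=5, W=3 and digits 3,5 already taken and all letters distinct, that pins G to 8. So G=8.
Step 4. [col 2: J + D ≡ L (mod 10)] several values work for D in column 2 (J + D ≡ L (mod 10), carry-in 0); try D=4 ⇒ D=4.
Step 5. [col 2: J + D ≡ L (mod 10)] several values work for L in column 2 (J + D ≡ L (mod 10), carry-in 0); try L=6 ⇒ L=6.
Step 6. [col 2: J + D ≡ L (mod 10)] from column 2 (D=4, L=6, carry-in 0, digits 3,4,5,6,8 already taken and all letters distinct): J must equal 2 ⇒ J=2.
Step 7. [col 3: J + G ≡ C (mod 10)] column 3: given J=2, G=8, carry-in 0, and digits 2,3,4,5,6,8 already taken and all letters distinct, J+G≡C (mod 10) forces C=0 ⇒ C=0.
Step 8. [col 4: M + D ≡ J (mod 10)] from column 4 (D=4, J=2, carry-in 1, digits 0,2,3,4,5,6,8 already taken and all letters distinct): M must equal 7. So M=7.

Answer: C=0, D=4, G=8, J=2, K=5, L=6, M=7, W=3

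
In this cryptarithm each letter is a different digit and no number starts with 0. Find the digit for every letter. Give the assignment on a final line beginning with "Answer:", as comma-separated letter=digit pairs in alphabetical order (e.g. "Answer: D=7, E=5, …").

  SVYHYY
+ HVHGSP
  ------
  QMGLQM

Step 1. [col 1: Y + P ≡ M (mod 10)] several values work for Y in column 1 (Y + P ≡ M (mod 10), carry-in 0); try Y=2 ⇒ Y=2.
Step 2. [col 1: Y + P ≡ M (mod 10)] column 1 (Y + P ≡ M (mod 10), carry-in 0) doesn't pin M yet; pick M=8 and continue. So M=8.
Step 3. [col 1: Y + P ≡ M (mod 10)] column 1 reads Y+P+carry(0)=M with Y=2, M=8; with digits 2,8 already taken and all letters distinct, the only value for P is 6 ⇒ P=6.
Step 4. [col 2: Y + S ≡ Q (mod 10)] no forcing yet in column 2 (carry-in 0); Q=7 is free and consistent — try it ⇒ Q=7.
Step 5. [col 2: Y + S ≡ Q (mod 10)] column 2 reads Y+S+carry(0)=Q with Y=2, Q=7; with digits 2,6,7,8 already taken and all letters distinct, the only value for S is 5. So S=5.
Step 6. [col 3: H + G ≡ L (mod 10)] G=3 is one option consistent with column 3 (H + G ≡ L (mod 10), carry-in 0) — take it. So G=3.
Step 7. [col 3: H + G ≡ L (mod 10)] column 3 reads H+G+carry(0)=L with G=3; with digits 2,3,5,6,7,8 already taken and all letters distinct, the only value for H is 1, so H=1.
Step 8. [col 3: H + G ≡ L (mod 10)] in column 3 we have H+G≡L with carry-in 0; given H=1, G=3 and digits 1,2,3,5,6,7,8 already taken and all letters distinct, that pins L to 4 ⇒ L=4.
Step 9. [col 5: V + V ≡ M (mod 10)] column 5 reads V+V+carry(0)=M with M=8; with digits 1,2,3,4,5,6,7,8 already taken and all letters distinct, the only value for V is 9, so V=9.

Answer: G=3, H=1, L=4, M=8, P=6, Q=7, S=5, V=9, Y=2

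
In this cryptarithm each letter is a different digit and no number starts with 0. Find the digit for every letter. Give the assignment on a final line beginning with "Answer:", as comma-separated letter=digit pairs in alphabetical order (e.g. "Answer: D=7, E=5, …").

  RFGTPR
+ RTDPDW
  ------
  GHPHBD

Step 1. [col 1: R + W ≡ D (mod 10)] D=3 is one option consistent with column 1 (R + W ≡ D (mod 10), carry-in 0) — take it, so D=3.
Step 2. [col 1: R + W ≡ D (mod 10)] several values work for R in column 1 (R + W ≡ D (mod 10), carry-in 0); try R=4. So R=4.
Step 3. [col 1: R + W ≡ D (mod 10)] column 1 reads R+W+carry(0)=D with R=4, D=3; with digits 3,4 already taken and all letters distinct, the only value for W is 9. So W=9.
Step 4. [col 2: P + D ≡ B (mod 10)] no forcing yet in column 2 (carry-in 1); P=1 is free and consistent — try it. So P=1.
Step 5. [col 2: P + D ≡ B (mod 10)] in column 2 we have P+D≡B with carry-in 1; given P=1, D=3 and digits 1,3,4,9 already taken and all letters distinct, that pins B to 5 ⇒ B=5.
Step 6. [col 3: T + P ≡ H (mod 10)] H=7 is one option consistent with column 3 (T + P ≡ H (mod 10), carry-in 0) — take it, so H=7.
Step 7. [col 3: T + P ≡ H (mod 10)] from column 3 (P=1, H=7, carry-in 0, digits 1,3,4,5,7,9 already taken and all letters distinct): T must equal 6, so T=6.
Step 8. [col 4: G + D ≡ P (mod 10)] in column 4 we have G+D≡P with carry-in 0; given D=3, P=1 and digits 1,3,4,5,6,7,9 already taken and all letters distinct, that pins G to 8, so G=8.
Step 9. [col 5: F + T ≡ H (mod 10)] column 5: given T=6, H=7, carry-in 1, and digits 1,3,4,5,6,7,8,9 already taken and all letters distinct, F+T≡H (mod 10) forces F=0, so F=0.

Answer: B=5, D=3, F=0, G=8, H=7, P=1, R=4, T=6, W=9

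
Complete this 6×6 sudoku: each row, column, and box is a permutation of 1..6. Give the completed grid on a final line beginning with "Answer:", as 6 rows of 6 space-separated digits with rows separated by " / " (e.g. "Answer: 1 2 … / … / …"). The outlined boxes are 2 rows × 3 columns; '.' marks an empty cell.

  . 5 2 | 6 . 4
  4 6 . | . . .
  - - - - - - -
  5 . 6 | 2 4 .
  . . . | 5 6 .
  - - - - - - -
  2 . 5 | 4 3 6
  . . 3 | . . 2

Step 1. [r1c5∈{1}] only 1 remains possible at r1c5 ⇒ r1c5=1.
Step 2. [r5c2∈{1}] nothing but 1 survives at r5c2, so r5c2=1.
Step 3. [r4c1∈{1,3}] across col 1, 1 lands solely at r4c1, so r4c1=1.
Step 4. [r4c6∈{3}] nothing but 3 survives at r4c6. So r4c6=3.
Step 5. [r4c2∈{2,4}] 2 has one home in row 4: r4c2 ⇒ r4c2=2.
Step 6. [r2c6∈{5}] r2c6's peers cover all but 5. So r2c6=5.
Step 7. [r6c5∈{5}] only 5 remains possible at r6c5, so r6c5=5.
Step 8. [r2c5∈{2}] r2c5 is down to just 2. So r2c5=2.
Step 9. [r6c4∈{1}] only 1 remains possible at r6c4 ⇒ r6c4=1.
Step 10. [r2c3∈{1}] r2c3's peers cover all but 1 ⇒ r2c3=1.
Step 11. [r3c6∈{1}] only 1 remains possible at r3c6. So r3c6=1.
Step 12. [r1c1∈{3}] r1c1 has the single candidate 3. So r1c1=3.
Step 13. [r3c2∈{3}] r3c2 has the single candidate 3, so r3c2=3.
Step 14. [r4c3∈{4}] nothing but 4 survives at r4c3, so r4c3=4.
Step 15. [r6c1∈{6}] nothing but 6 survives at r6c1. So r6c1=6.
Step 16. [r2c4∈{3}] r2c4's peers cover all but 3, so r2c4=3.
Step 17. [r6c2∈{4}] r6c2 is down to just 4 ⇒ r6c2=4.

Answer: 3 5 2 6 1 4 / 4 6 1 3 2 5 / 5 3 6 2 4 1 / 1 2 4 5 6 3 / 2 1 5 4 3 6 / 6 4 3 1 5 2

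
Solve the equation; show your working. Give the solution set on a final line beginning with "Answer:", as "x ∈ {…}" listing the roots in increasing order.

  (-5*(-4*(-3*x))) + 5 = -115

Step 1. [(-5*(-4*(-3*x))) + 5 = -115] common factor -5 (LHS and -115) — divide through ⇒ factor: (-4*(-3*x)) - 1 = 23.
Step 2. [(-4*(-3*x)) - 1 = 23] the outer -1 inverts by adding 1. So sub: -4*(-3*x) = 24.
Step 3. [-4*(-3*x) = 24] leading coefficient -4: divide by -4 ⇒ div: -3*x = -6.
Step 4. [-3*x = -6] -3·(inner) — divide through by -3. So div: x = 2.

Answer: x ∈ {2}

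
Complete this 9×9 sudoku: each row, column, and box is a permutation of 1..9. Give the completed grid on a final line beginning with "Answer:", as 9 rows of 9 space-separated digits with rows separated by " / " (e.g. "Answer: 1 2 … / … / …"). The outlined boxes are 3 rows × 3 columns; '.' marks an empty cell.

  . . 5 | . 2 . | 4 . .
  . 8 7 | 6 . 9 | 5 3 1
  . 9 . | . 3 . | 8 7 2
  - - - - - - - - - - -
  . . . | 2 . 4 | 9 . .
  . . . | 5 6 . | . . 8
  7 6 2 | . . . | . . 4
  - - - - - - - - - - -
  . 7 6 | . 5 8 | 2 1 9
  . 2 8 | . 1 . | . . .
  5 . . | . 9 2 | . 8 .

Step 1. [r8c6∈{3,6,7}] in col 6, 6 fits only at r8c6 ⇒ r8c6=6.
Step 2. [r4c2∈{1,3,5}] 5 has one home in col 2: r4c2. So r4c2=5.
Step 3. [r5c3∈{1,3,4,9}] r5c3 is the only open cell in col 3 admitting 9, so r5c3=9.
Step 4. [r1c9∈{6}] r1c9 has the single candidate 6. So r1c9=6.
Step 5. [r8c8∈{4,5}] across col 8, 4 lands solely at r8c8, so r8c8=4.
Step 6. [r6c4∈{1,3,8,9}] across row 6, 9 lands solely at r6c4 ⇒ r6c4=9.
Step 7. [r4c1∈{1,3,8}] 8 has one home in col 1: r4c1. So r4c1=8.
Step 8. [r4c3∈{1,3}] r4c3 is the only open cell in row 4 admitting 1. So r4c3=1.
Step 9. [r9c3∈{3,4}] across col 3, 3 lands solely at r9c3, so r9c3=3.
Step 10. [r9c9∈{7}] r9c9 is down to just 7 ⇒ r9c9=7.
Step 11. [r7c1∈{4}] r7c1's peers cover all but 4 ⇒ r7c1=4.
Step 12. [r8c7∈{3}] r8c7's peers cover all but 3, so r8c7=3.
Step 13. [r5c1∈{3}] only 3 remains possible at r5c1. So r5c1=3.
Step 14. [r1c1∈{1}] r1c1's peers cover all but 1 ⇒ r1c1=1.
Step 15. [r1c6∈{7}] r1c6 has the single candidate 7, so r1c6=7.
Step 16. [r5c6∈{1}] r5c6's peers cover all but 1. So r5c6=1.
Step 17. [r2c5∈{4}] r2c5 has the single candidate 4 ⇒ r2c5=4.
Step 18. [r8c9∈{5}] nothing but 5 survives at r8c9, so r8c9=5.
Step 19. [r3c6∈{5}] r3c6 has the single candidate 5, so r3c6=5.
Step 20. [r6c8∈{5}] r6c8 is down to just 5, so r6c8=5.
Step 21. [r1c2∈{3}] only 3 remains possible at r1c2. So r1c2=3.
Step 22. [r9c2∈{1}] r9c2 has the single candidate 1 ⇒ r9c2=1.
Step 23. [r4c5∈{7}] only 7 remains possible at r4c5. So r4c5=7.
Step 24. [r5c7∈{7}] r5c7's peers cover all but 7. So r5c7=7.
Step 25. [r6c7∈{1}] only 1 remains possible at r6c7 ⇒ r6c7=1.
Step 26. [r5c2∈{4}] r5c2 has the single candidate 4. So r5c2=4.
Step 27. [r2c1∈{2}] r2c1 is down to just 2 ⇒ r2c1=2.
Step 28. [r6c5∈{8}] nothing but 8 survives at r6c5 ⇒ r6c5=8.
Step 29. [r5c8∈{2}] r5c8 is down to just 2 ⇒ r5c8=2.
Step 30. [r3c4∈{1}] only 1 remains possible at r3c4, so r3c4=1.
Step 31. [r3c1∈{6}] only 6 remains possible at r3c1, so r3c1=6.
Step 32. [r1c4∈{8}] nothing but 8 survives at r1c4. So r1c4=8.
Step 33. [r1c8∈{9}] only 9 remains possible at r1c8. So r1c8=9.
Step 34. [r4c9∈{3}] only 3 remains possible at r4c9. So r4c9=3.
Step 35. [r7c4∈{3}] only 3 remains possible at r7c4. So r7c4=3.
Step 36. [r8c1∈{9}] r8c1 has the single candidate 9. So r8c1=9.
Step 37. [r4c8∈{6}] nothing but 6 survives at r4c8. So r4c8=6.
Step 38. [r6c6∈{3}] nothing but 3 survives at r6c6. So r6c6=3.
Step 39. [r3c3∈{4}] nothing but 4 survives at r3c3, so r3c3=4.
Step 40. [r9c4∈{4}] only 4 remains possible at r9c4 ⇒ r9c4=4.
Step 41. [r8c4∈{7}] r8c4's peers cover all but 7 ⇒ r8c4=7.
Step 42. [r9c7∈{6}] r9c7 is down to just 6, so r9c7=6.

Answer: 1 3 5 8 2 7 4 9 6 / 2 8 7 6 4 9 5 3 1 / 6 9 4 1 3 5 8 7 2 / 8 5 1 2 7 4 9 6 3 / 3 4 9 5 6 1 7 2 8 / 7 6 2 9 8 3 1 5 4 / 4 7 6 3 5 8 2 1 9 / 9 2 8 7 1 6 3 4 5 / 5 1 3 4 9 2 6 8 7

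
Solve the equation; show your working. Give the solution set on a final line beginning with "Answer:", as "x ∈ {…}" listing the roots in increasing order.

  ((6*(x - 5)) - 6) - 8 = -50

Step 1. [((6*(x - 5)) - 6) - 8 = -50] -8 is outermost — add 8 both sides, so sub: (6*(x - 5)) - 6 = -42.
Step 2. [(6*(x - 5)) - 6 = -42] common factor 6 (LHS and -42) — divide through ⇒ factor: (x - 5) - 1 = -7.
Step 3. [(x - 5) - 1 = -7] peel the -1: add 1 from each side. So sub: x - 5 = -6.
Step 4. [x - 5 = -6] the outer -5 inverts by adding 5 ⇒ sub: x = -1.

Answer: x ∈ {-1}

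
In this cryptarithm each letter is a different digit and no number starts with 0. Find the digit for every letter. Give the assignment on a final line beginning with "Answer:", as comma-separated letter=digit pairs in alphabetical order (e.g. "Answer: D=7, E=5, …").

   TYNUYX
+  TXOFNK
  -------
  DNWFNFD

Step 1. [col 1: X + K ≡ D (mod 10)] several values work for X in column 1 (X + K ≡ D (mod 10), carry-in 0); try X=2, so X=2.
Step 2. [col 1: X + K ≡ D (mod 10)] no forcing yet in column 1 (carry-in 0); K=9 is free and consistent — try it. So K=9.
Step 3. [col 1: X + K ≡ D (mod 10)] column 1 reads X+K+carry(0)=D with X=2, K=9; with digits 2,9 already taken and all letters distinct, the only value for D is 1, so D=1.
Step 4. [col 2: Y + N ≡ F (mod 10)] column 2 (Y + N ≡ F (mod 10), carry-in 1) doesn't pin Y yet; pick Y=5 and continue, so Y=5.
Step 5. [col 2: Y + N ≡ F (mod 10)] column 2 (Y + N ≡ F (mod 10), carry-in 1) doesn't pin F yet; pick F=0 and continue. So F=0.
Step 6. [col 2: Y + N ≡ F (mod 10)] column 2 reads Y+N+carry(1)=F with Y=5, F=0; with digits 0,1,2,5,9 already taken and all letters distinct, the only value for N is 4. So N=4.
Step 7. [col 3: U + F ≡ N (mod 10)] column 3: given F=0, N=4, carry-in 1, and digits 0,1,2,4,5,9 already taken and all letters distinct, U+F≡N (mod 10) forces U=3 ⇒ U=3.
Step 8. [col 4: N + O ≡ F (mod 10)] column 4 reads N+O+carry(0)=F with N=4, F=0; with digits 0,1,2,3,4,5,9 already taken and all letters distinct, the only value for O is 6, so O=6.
Step 9. [col 5: Y + X ≡ W (mod 10)] column 5: given Y=5, X=2, carry-in 1, and digits 0,1,2,3,4,5,6,9 already taken and all letters distinct, Y+X≡W (mod 10) forces W=8, so W=8.
Step 10. [col 6: T + T ≡ N (mod 10)] column 6: given N=4, carry-in 0, and digits 0,1,2,3,4,5,6,8,9 already taken and all letters distinct, T+T≡N (mod 10) forces T=7. So T=7.

Answer: D=1, F=0, K=9, N=4, O=6, T=7, U=3, W=8, X=2, Y=5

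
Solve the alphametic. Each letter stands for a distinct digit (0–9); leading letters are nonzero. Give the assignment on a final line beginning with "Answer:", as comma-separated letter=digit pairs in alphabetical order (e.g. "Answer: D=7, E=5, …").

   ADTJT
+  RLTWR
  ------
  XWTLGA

Step 1. [col 1: T + R ≡ A (mod 10)] column 1 (T + R ≡ A (mod 10), carry-in 0) doesn't pin A yet; pick A=7 and continue. So A=7.
Step 2. [X] X is the leading digit of a 6-digit sum of two 5-digit numbers; the final carry is exactly 1 ⇒ X=1.
Step 3. [col 1: T + R ≡ A (mod 10)] several values work for T in column 1 (T + R ≡ A (mod 10), carry-in 0); try T=2 ⇒ T=2.
Step 4. [col 1: T + R ≡ A (mod 10)] from column 1 (T=2, A=7, carry-in 0, digits 1,2,7 already taken and all letters distinct): R must equal 5 ⇒ R=5.
Step 5. [col 2: J + W ≡ G (mod 10)] column 2 (J + W ≡ G (mod 10), carry-in 0) doesn't pin J yet; pick J=6 and continue, so J=6.
Step 6. [col 2: J + W ≡ G (mod 10)] G=9 is one option consistent with column 2 (J + W ≡ G (mod 10), carry-in 0) — take it, so G=9.
Step 7. [col 2: J + W ≡ G (mod 10)] column 2: given J=6, G=9, carry-in 0, and digits 1,2,5,6,7,9 already taken and all letters distinct, J+W≡G (mod 10) forces W=3. So W=3.
Step 8. [col 3: T + T ≡ L (mod 10)] column 3: given T=2, carry-in 0, and digits 1,2,3,5,6,7,9 already taken and all letters distinct, T+T≡L (mod 10) forces L=4, so L=4.
Step 9. [col 4: D + L ≡ T (mod 10)] column 4 reads D+L+carry(0)=T with L=4, T=2; with digits 1,2,3,4,5,6,7,9 already taken and all letters distinct, the only value for D is 8. So D=8.

Answer: A=7, D=8, G=9, J=6, L=4, R=5, T=2, W=3, X=1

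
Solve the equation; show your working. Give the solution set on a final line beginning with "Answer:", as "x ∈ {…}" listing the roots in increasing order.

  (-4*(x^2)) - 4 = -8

Step 1. [(-4*(x^2)) - 4 = -8] common factor -4 (LHS and -8) — divide through. So factor: (x^2) + 1 = 2.
Step 2. [(x^2) + 1 = 2] +1 is outermost — subtract 1 both sides, so sub: x^2 = 1.
Step 3. [x^2 = 1] √ both sides: 1 ≥ 0 gives two branches, so sqrt: x = 1 or -1.

Answer: x ∈ {-1, 1}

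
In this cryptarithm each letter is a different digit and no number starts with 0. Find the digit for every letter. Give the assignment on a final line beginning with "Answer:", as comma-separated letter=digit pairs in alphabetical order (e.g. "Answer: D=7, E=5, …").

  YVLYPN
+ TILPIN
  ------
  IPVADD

Step 1. [col 1: N + N ≡ D (mod 10)] N=9 is one option consistent with column 1 (N + N ≡ D (mod 10), carry-in 0) — take it. So N=9.
Step 2. [col 1: N + N ≡ D (mod 10)] column 1: given N=9, carry-in 0, and digits 9 already taken and all letters distinct, N+N≡D (mod 10) forces D=8. So D=8.
Step 3. [col 2: P + I ≡ D (mod 10)] column 2 (P + I ≡ D (mod 10), carry-in 1) doesn't pin I yet; pick I=3 and continue, so I=3.
Step 4. [col 2: P + I ≡ D (mod 10)] column 2: given I=3, D=8, carry-in 1, and digits 3,8,9 already taken and all letters distinct, P+I≡D (mod 10) forces P=4, so P=4.
Step 5. [col 3: Y + P ≡ A (mod 10)] no forcing yet in column 3 (carry-in 0); Y=2 is free and consistent — try it, so Y=2.
Step 6. [col 3: Y + P ≡ A (mod 10)] from column 3 (Y=2, P=4, carry-in 0, digits 2,3,4,8,9 already taken and all letters distinct): A must equal 6. So A=6.
Step 7. [col 4: L + L ≡ V (mod 10)] from column 4 (nothing yet, carry-in 0, digits 2,3,4,6,8,9 already taken and all letters distinct): L must equal 5, so L=5.
Step 8. [col 4: L + L ≡ V (mod 10)] in column 4 we have L+L≡V with carry-in 0; given L=5 and digits 2,3,4,5,6,8,9 already taken and all letters distinct, that pins V to 0 ⇒ V=0.
Step 9. [col 6: Y + T ≡ I (mod 10)] from column 6 (Y=2, I=3, carry-in 0, digits 0,2,3,4,5,6,8,9 already taken and all letters distinct): T must equal 1. So T=1.

Answer: A=6, D=8, I=3, L=5, N=9, P=4, T=1, V=0, Y=2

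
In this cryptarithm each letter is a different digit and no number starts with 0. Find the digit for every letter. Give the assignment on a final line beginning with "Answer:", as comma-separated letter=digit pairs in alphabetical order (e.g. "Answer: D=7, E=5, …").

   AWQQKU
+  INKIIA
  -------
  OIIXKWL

Step 1. [col 1: U + A ≡ L (mod 10)] several values work for A in column 1 (U + A ≡ L (mod 10), carry-in 0); try A=9. So A=9.
Step 2. [col 1: U + A ≡ L (mod 10)] column 1 (U + A ≡ L (mod 10), carry-in 0) doesn't pin U yet; pick U=4 and continue ⇒ U=4.
Step 3. [O] the sum has 7 digits but both addends have 6; that extra leading digit O is the final carry, namely 1, so O=1.
Step 4. [col 1: U + A ≡ L (mod 10)] column 1: given U=4, A=9, carry-in 0, and digits 1,4,9 already taken and all letters distinct, U+A≡L (mod 10) forces L=3, so L=3.
Step 5. [col 2: K + I ≡ W (mod 10)] no forcing yet in column 2 (carry-in 1); K=2 is free and consistent — try it, so K=2.
Step 6. [col 2: K + I ≡ W (mod 10)] several values work for I in column 2 (K + I ≡ W (mod 10), carry-in 1); try I=5 ⇒ I=5.
Step 7. [col 2: K + I ≡ W (mod 10)] in column 2 we have K+I≡W with carry-in 1; given K=2, I=5 and digits 1,2,3,4,5,9 already taken and all letters distinct, that pins W to 8 ⇒ W=8.
Step 8. [col 3: Q + I ≡ K (mod 10)] in column 3 we have Q+I≡K with carry-in 0; given I=5, K=2 and digits 1,2,3,4,5,8,9 already taken and all letters distinct, that pins Q to 7 ⇒ Q=7.
Step 9. [col 4: Q + K ≡ X (mod 10)] from column 4 (Q=7, K=2, carry-in 1, digits 1,2,3,4,5,7,8,9 already taken and all letters distinct): X must equal 0. So X=0.
Step 10. [col 5: W + N ≡ I (mod 10)] from column 5 (W=8, I=5, carry-in 1, digits 0,1,2,3,4,5,7,8,9 already taken and all letters distinct): N must equal 6, so N=6.

Answer: A=9, I=5, K=2, L=3, N=6, O=1, Q=7, U=4, W=8, X=0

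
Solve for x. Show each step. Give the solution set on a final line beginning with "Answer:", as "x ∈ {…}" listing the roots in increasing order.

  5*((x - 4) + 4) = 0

Step 1. [5*((x - 4) + 4) = 0] leading coefficient 5: divide by 5. So div: (x - 4) + 4 = 0.
Step 2. [(x - 4) + 4 = 0] 4 comes off first (subtract 4), so sub: x - 4 = -4.
Step 3. [x - 4 = -4] -4 is outermost — add 4 both sides ⇒ sub: x = 0.

Answer: x ∈ {0}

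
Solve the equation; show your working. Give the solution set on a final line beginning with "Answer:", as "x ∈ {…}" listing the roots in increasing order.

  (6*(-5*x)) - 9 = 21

Step 1. [(6*(-5*x)) - 9 = 21] 9 comes off first (add 9). So sub: 6*(-5*x) = 30.
Step 2. [6*(-5*x) = 30] 6 out front; divide by 6 ⇒ div: -5*x = 5.
Step 3. [-5*x = 5] -5·(inner) — divide through by -5 ⇒ div: x = -1.

Answer: x ∈ {-1}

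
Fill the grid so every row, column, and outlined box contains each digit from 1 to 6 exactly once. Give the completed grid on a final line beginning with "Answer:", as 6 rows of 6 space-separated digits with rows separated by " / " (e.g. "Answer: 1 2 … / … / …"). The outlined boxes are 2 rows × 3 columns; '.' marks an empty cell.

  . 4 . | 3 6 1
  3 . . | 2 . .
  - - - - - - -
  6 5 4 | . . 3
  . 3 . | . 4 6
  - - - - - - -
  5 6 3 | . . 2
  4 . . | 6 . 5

Step 1. [r5c5∈{1}] r5c5 has the single candidate 1 ⇒ r5c5=1.
Step 2. [r4c1∈{1,2}] across col 1, 1 lands solely at r4c1, so r4c1=1.
Step 3. [r1c3∈{2,5}] r1c3 is the only open cell in row 1 admitting 5. So r1c3=5.
Step 4. [r2c2∈{1}] only 1 remains possible at r2c2 ⇒ r2c2=1.
Step 5. [r6c3∈{1,2}] across row 6, 1 lands solely at r6c3. So r6c3=1.
Step 6. [r4c4∈{5}] r4c4's peers cover all but 5 ⇒ r4c4=5.
Step 7. [r2c6∈{4}] nothing but 4 survives at r2c6 ⇒ r2c6=4.
Step 8. [r3c4∈{1}] r3c4's peers cover all but 1 ⇒ r3c4=1.
Step 9. [r1c1∈{2}] r1c1's peers cover all but 2. So r1c1=2.
Step 10. [r2c3∈{6}] r2c3's peers cover all but 6. So r2c3=6.
Step 11. [r3c5∈{2}] r3c5 has the single candidate 2. So r3c5=2.
Step 12. [r2c5∈{5}] r2c5's peers cover all but 5. So r2c5=5.
Step 13. [r5c4∈{4}] r5c4 has the single candidate 4, so r5c4=4.
Step 14. [r6c2∈{2}] nothing but 2 survives at r6c2 ⇒ r6c2=2.
Step 15. [r4c3∈{2}] nothing but 2 survives at r4c3, so r4c3=2.
Step 16. [r6c5∈{3}] r6c5 has the single candidate 3. So r6c5=3.

Answer: 2 4 5 3 6 1 / 3 1 6 2 5 4 / 6 5 4 1 2 3 / 1 3 2 5 4 6 / 5 6 3 4 1 2 / 4 2 1 6 3 5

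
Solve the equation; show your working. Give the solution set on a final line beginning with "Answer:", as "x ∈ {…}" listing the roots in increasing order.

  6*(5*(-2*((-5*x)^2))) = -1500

Step 1. [6*(5*(-2*((-5*x)^2))) = -1500] leading coefficient 6: divide by 6, so div: 5*(-2*((-5*x)^2)) = -250.
Step 2. [5*(-2*((-5*x)^2)) = -250] divide by the outer 5. So div: -2*((-5*x)^2) = -50.
Step 3. [-2*((-5*x)^2) = -50] divide by the outer -2, so div: (-5*x)^2 = 25.
Step 4. [(-5*x)^2 = 25] √ both sides: 25 ≥ 0 gives two branches. So sqrt: -5*x = 5 or -5.
Step 5. [-5*x = 5 or -5] -5·(inner) — divide through by -5, so div: x = -1 or 1.

Answer: x ∈ {-1, 1}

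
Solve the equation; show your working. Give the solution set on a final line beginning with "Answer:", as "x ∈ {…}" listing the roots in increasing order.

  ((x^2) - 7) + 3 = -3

Step 1. [((x^2) - 7) + 3 = -3] 3 comes off first (subtract 3). So sub: (x^2) - 7 = -6.
Step 2. [(x^2) - 7 = -6] peel the -7: add 7 from each side ⇒ sub: x^2 = 1.
Step 3. [x^2 = 1] √ both sides: 1 ≥ 0 gives two branches. So sqrt: x = 1 or -1.

Answer: x ∈ {-1, 1}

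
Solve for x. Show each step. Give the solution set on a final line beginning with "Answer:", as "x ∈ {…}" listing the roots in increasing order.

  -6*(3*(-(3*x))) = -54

Step 1. [-6*(3*(-(3*x))) = -54] -6 out front; divide by -6 ⇒ div: 3*(-(3*x)) = 9.
Step 2. [3*(-(3*x)) = 9] LHS = 3·(…); ÷3 both sides ⇒ div: -(3*x) = 3.
Step 3. [-(3*x) = 3] flip signs both sides ⇒ neg: 3*x = -3.
Step 4. [3*x = -3] 3·(inner) — divide through by 3. So div: x = -1.

Answer: x ∈ {-1}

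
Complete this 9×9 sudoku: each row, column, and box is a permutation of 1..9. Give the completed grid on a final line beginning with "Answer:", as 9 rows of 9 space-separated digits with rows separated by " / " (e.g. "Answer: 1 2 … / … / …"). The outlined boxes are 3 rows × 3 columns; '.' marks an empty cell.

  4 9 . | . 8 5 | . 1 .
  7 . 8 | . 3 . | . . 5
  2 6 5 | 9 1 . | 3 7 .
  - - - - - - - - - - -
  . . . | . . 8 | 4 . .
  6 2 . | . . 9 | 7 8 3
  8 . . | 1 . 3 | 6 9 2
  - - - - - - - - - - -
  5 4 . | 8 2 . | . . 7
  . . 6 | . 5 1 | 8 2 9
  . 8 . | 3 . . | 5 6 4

Step 1. [r5c3∈{1,4}] row 5 places 1 nowhere but r5c3 ⇒ r5c3=1.
Step 2. [r4c4∈{2,5,6,7}] across row 4, 2 lands solely at r4c4. So r4c4=2.
Step 3. [r7c3∈{3,9}] across row 7, 9 lands solely at r7c3, so r7c3=9.
Step 4. [r8c4∈{4,7}] across row 8, 4 lands solely at r8c4. So r8c4=4.
Step 5. [r8c2∈{3,7}] r8c2 is the only open cell in row 8 admitting 7. So r8c2=7.
Step 6. [r4c2∈{3,5}] 3 has one home in col 2: r4c2 ⇒ r4c2=3.
Step 7. [r2c6∈{2,4,6}] in col 6, 2 fits only at r2c6 ⇒ r2c6=2.
Step 8. [r6c3∈{4,7}] across col 3, 4 lands solely at r6c3 ⇒ r6c3=4.
Step 9. [r6c5∈{7}] r6c5 has the single candidate 7. So r6c5=7.
Step 10. [r1c9∈{6}] only 6 remains possible at r1c9. So r1c9=6.
Step 11. [r6c2∈{5}] r6c2's peers cover all but 5 ⇒ r6c2=5.
Step 12. [r5c4∈{5}] r5c4's peers cover all but 5, so r5c4=5.
Step 13. [r3c6∈{4}] r3c6 has the single candidate 4, so r3c6=4.
Step 14. [r9c3∈{2}] r9c3 is down to just 2 ⇒ r9c3=2.
Step 15. [r4c8∈{5}] r4c8 has the single candidate 5, so r4c8=5.
Step 16. [r4c1∈{9}] only 9 remains possible at r4c1 ⇒ r4c1=9.
Step 17. [r4c5∈{6}] only 6 remains possible at r4c5 ⇒ r4c5=6.
Step 18. [r5c5∈{4}] only 4 remains possible at r5c5, so r5c5=4.
Step 19. [r9c5∈{9}] only 9 remains possible at r9c5, so r9c5=9.
Step 20. [r1c7∈{2}] r1c7's peers cover all but 2. So r1c7=2.
Step 21. [r7c8∈{3}] nothing but 3 survives at r7c8 ⇒ r7c8=3.
Step 22. [r2c2∈{1}] nothing but 1 survives at r2c2. So r2c2=1.
Step 23. [r4c3∈{7}] r4c3 is down to just 7. So r4c3=7.
Step 24. [r1c3∈{3}] only 3 remains possible at r1c3. So r1c3=3.
Step 25. [r9c1∈{1}] r9c1 is down to just 1 ⇒ r9c1=1.
Step 26. [r9c6∈{7}] r9c6's peers cover all but 7 ⇒ r9c6=7.
Step 27. [r7c6∈{6}] nothing but 6 survives at r7c6. So r7c6=6.
Step 28. [r4c9∈{1}] r4c9 has the single candidate 1 ⇒ r4c9=1.
Step 29. [r8c1∈{3}] r8c1's peers cover all but 3 ⇒ r8c1=3.
Step 30. [r2c4∈{6}] r2c4 has the single candidate 6. So r2c4=6.
Step 31. [r2c7∈{9}] r2c7's peers cover all but 9 ⇒ r2c7=9.
Step 32. [r1c4∈{7}] r1c4 is down to just 7. So r1c4=7.
Step 33. [r3c9∈{8}] nothing but 8 survives at r3c9 ⇒ r3c9=8.
Step 34. [r2c8∈{4}] r2c8 is down to just 4 ⇒ r2c8=4.
Step 35. [r7c7∈{1}] nothing but 1 survives at r7c7. So r7c7=1.

Answer: 4 9 3 7 8 5 2 1 6 / 7 1 8 6 3 2 9 4 5 / 2 6 5 9 1 4 3 7 8 / 9 3 7 2 6 8 4 5 1 / 6 2 1 5 4 9 7 8 3 / 8 5 4 1 7 3 6 9 2 / 5 4 9 8 2 6 1 3 7 / 3 7 6 4 5 1 8 2 9 / 1 8 2 3 9 7 5 6 4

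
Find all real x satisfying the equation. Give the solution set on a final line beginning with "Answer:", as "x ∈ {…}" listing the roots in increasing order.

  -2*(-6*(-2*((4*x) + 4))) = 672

Step 1. [-2*(-6*(-2*((4*x) + 4))) = 672] leading coefficient -2: divide by -2 ⇒ div: -6*(-2*((4*x) + 4)) = -336.
Step 2. [-6*(-2*((4*x) + 4)) = -336] leading coefficient -6: divide by -6 ⇒ div: -2*((4*x) + 4) = 56.
Step 3. [-2*((4*x) + 4) = 56] leading coefficient -2: divide by -2, so div: (4*x) + 4 = -28.
Step 4. [(4*x) + 4 = -28] common factor 4 (LHS and -28) — divide through, so factor: x + 1 = -7.
Step 5. [x + 1 = -7] +1 is outermost — subtract 1 both sides, so sub: x = -8.

Answer: x ∈ {-8}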